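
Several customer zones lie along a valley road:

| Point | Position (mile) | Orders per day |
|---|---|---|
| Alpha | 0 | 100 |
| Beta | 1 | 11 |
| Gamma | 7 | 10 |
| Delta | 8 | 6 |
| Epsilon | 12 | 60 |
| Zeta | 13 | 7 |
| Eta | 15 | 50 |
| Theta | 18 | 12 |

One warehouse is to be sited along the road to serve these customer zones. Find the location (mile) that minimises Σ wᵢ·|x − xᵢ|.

For a sum of weighted absolute distances on a line, the optimum is the weighted median (not the mean). Total weight W = 256; half-weight = 128.
Sort by position and accumulate weight:
  mile 0 (Alpha, w=100) → cum 100
  mile 1 (Beta, w=11) → cum 111
  mile 7 (Gamma, w=10) → cum 121
  mile 8 (Delta, w=6) → cum 127
  mile 12 (Epsilon, w=60) → cum 187  ≥ 128 → median here
  mile 13 (Zeta, w=7) → cum 194
  mile 15 (Eta, w=50) → cum 244
  mile 18 (Theta, w=12) → cum 256
Optimal location: mile 12.

x = 12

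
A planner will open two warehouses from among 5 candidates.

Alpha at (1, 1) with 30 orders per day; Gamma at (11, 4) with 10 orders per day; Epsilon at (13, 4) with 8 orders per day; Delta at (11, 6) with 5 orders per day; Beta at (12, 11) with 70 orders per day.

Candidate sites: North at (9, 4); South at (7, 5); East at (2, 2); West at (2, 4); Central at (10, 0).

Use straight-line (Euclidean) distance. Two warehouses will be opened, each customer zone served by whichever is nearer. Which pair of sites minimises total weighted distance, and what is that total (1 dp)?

Evaluate every pair (each demand assigned to the nearer of the two):
  {North, East}: total = 641.7
  {North, West}: total = 694.1
  {South, East}: total = 699.7
  {South, West}: total = 752.1
  {North, South}: total = 815.6
  {North, Central}: total = 855.6
  {South, Central}: total = 864.9
  {East, Central}: total = 936.7
  {West, Central}: total = 989.1
  {East, West}: total = 1121.0
Best pair: {North, East} with total 641.7.

{North, East}, total 641.7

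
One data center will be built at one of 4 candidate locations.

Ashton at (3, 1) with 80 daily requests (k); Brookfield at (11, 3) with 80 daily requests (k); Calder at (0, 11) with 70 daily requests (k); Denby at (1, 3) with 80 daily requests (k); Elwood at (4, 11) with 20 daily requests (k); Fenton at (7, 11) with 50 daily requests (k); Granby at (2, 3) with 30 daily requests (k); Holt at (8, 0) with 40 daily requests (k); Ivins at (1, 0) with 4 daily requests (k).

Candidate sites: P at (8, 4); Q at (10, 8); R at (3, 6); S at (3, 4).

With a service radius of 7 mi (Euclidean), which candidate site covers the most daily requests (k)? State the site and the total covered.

Coverage radius r = 7 mi; a point is covered iff (Δx)²+(Δy)² ≤ 7² = 49.
  P (8, 4): covers {Ashton, Brookfield, Granby, Holt} → 230
  Q (10, 8): covers {Brookfield, Elwood, Fenton} → 150
  R (3, 6): covers {Ashton, Calder, Denby, Elwood, Fenton, Granby, Ivins} → 334
  S (3, 4): covers {Ashton, Denby, Granby, Holt, Ivins} → 234
Maximum coverage at R: 334 daily requests (k).

R, covering 334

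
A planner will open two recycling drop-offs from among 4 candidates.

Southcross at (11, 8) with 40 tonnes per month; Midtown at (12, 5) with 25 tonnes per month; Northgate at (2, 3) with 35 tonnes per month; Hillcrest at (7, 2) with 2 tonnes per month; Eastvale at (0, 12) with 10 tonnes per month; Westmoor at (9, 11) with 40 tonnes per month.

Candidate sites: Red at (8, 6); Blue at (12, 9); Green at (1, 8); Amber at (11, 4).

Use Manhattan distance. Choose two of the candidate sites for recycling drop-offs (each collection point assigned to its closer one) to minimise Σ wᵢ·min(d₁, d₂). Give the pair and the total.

Evaluate every pair (each demand assigned to the nearer of the two):
  {Blue, Green}: total = 664
  {Red, Green}: total = 835
  {Blue, Amber}: total = 842
  {Green, Amber}: total = 842
  {Red, Blue}: total = 845
  {Red, Amber}: total = 915
Best pair: {Blue, Green} with total 664.

{Blue, Green}, total 664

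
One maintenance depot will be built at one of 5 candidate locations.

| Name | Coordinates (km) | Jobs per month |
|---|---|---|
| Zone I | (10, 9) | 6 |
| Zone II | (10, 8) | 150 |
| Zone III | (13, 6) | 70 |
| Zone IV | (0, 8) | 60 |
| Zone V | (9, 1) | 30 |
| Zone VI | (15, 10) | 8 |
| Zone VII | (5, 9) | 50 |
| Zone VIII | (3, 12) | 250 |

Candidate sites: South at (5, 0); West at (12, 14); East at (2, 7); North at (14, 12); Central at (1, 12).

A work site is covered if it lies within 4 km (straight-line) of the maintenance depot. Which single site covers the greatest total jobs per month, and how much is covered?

Central, covering 250

Coverage radius r = 4 km; a point is covered iff (Δx)²+(Δy)² ≤ 4² = 16.
  South (5, 0): covers {none} → 0
  West (12, 14): covers {none} → 0
  East (2, 7): covers {Zone IV, Zone VII} → 110
  North (14, 12): covers {Zone VI} → 8
  Central (1, 12): covers {Zone VIII} → 250
Maximum coverage at Central: 250 jobs per month.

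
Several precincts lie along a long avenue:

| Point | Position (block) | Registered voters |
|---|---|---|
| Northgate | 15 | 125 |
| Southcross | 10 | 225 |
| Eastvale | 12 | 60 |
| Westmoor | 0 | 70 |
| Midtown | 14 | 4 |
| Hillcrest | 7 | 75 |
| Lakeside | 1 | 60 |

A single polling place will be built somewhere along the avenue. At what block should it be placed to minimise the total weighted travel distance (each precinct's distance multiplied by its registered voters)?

x = 10

For a sum of weighted absolute distances on a line, the optimum is the weighted median (not the mean). Total weight W = 619; half-weight = 309.5.
Sort by position and accumulate weight:
  block 0 (Westmoor, w=70) → cum 70
  block 1 (Lakeside, w=60) → cum 130
  block 7 (Hillcrest, w=75) → cum 205
  block 10 (Southcross, w=225) → cum 430  ≥ 309.5 → median here
  block 12 (Eastvale, w=60) → cum 490
  block 14 (Midtown, w=4) → cum 494
  block 15 (Northgate, w=125) → cum 619
Optimal location: block 10.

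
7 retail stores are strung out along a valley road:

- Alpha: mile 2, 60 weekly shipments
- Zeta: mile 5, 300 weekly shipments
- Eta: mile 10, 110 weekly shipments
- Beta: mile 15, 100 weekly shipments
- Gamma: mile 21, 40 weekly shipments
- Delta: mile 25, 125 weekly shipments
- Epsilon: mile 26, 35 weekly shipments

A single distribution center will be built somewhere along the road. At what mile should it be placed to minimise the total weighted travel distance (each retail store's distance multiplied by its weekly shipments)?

x = 10

For a sum of weighted absolute distances on a line, the optimum is the weighted median (not the mean). Total weight W = 770; half-weight = 385.
Sort by position and accumulate weight:
  mile 2 (Alpha, w=60) → cum 60
  mile 5 (Zeta, w=300) → cum 360
  mile 10 (Eta, w=110) → cum 470  ≥ 385 → median here
  mile 15 (Beta, w=100) → cum 570
  mile 21 (Gamma, w=40) → cum 610
  mile 25 (Delta, w=125) → cum 735
  mile 26 (Epsilon, w=35) → cum 770
Optimal location: mile 10.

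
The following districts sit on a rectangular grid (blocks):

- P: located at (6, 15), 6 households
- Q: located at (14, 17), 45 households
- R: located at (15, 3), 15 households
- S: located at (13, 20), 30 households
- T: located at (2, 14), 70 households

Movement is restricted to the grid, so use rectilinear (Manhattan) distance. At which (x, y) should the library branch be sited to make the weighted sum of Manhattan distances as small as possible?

(13, 14)

Manhattan distance separates: Σwᵢ(|x−xᵢ|+|y−yᵢ|) = Σwᵢ|x−xᵢ| + Σwᵢ|y−yᵢ|, so x and y are optimised independently as 1-D weighted medians.
Total weight W = 166; half = 83.
x-coordinate, sorted with cumulative weight:
  x=2 (T, w=70) cum 70
  x=6 (P, w=6) cum 76
  x=13 (S, w=30) cum 106  ← median
  x=14 (Q, w=45) cum 151
  x=15 (R, w=15) cum 166
⇒ x* = 13
y-coordinate, sorted with cumulative weight:
  y=3 (R, w=15) cum 15
  y=14 (T, w=70) cum 85  ← median
  y=15 (P, w=6) cum 91
  y=17 (Q, w=45) cum 136
  y=20 (S, w=30) cum 166
⇒ y* = 14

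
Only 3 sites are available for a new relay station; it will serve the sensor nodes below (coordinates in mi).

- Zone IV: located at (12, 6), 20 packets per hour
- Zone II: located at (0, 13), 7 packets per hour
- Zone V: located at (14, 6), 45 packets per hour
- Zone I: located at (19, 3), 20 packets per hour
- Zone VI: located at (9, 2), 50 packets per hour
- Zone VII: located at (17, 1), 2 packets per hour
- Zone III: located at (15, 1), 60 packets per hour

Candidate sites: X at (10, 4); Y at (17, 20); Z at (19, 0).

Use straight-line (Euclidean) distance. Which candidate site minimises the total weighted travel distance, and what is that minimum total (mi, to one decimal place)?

X, total 1010.0 mi

Total weighted distance at each candidate:
  X (10, 4): total = 1010.0
  Y (17, 20): total = 3581.8
  Z (19, 0): total = 1518.8
Minimum is at X with total 1010.0 mi.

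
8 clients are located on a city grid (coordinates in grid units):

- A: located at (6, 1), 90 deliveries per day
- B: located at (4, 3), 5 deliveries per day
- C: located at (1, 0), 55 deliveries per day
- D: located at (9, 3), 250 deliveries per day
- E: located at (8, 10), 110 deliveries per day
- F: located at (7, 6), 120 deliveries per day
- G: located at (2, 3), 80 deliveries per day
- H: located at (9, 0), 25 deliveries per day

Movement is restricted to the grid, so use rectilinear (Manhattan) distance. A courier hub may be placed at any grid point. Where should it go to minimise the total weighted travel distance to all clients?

Manhattan distance separates: Σwᵢ(|x−xᵢ|+|y−yᵢ|) = Σwᵢ|x−xᵢ| + Σwᵢ|y−yᵢ|, so x and y are optimised independently as 1-D weighted medians.
Total weight W = 735; half = 367.5.
x-coordinate, sorted with cumulative weight:
  x=1 (C, w=55) cum 55
  x=2 (G, w=80) cum 135
  x=4 (B, w=5) cum 140
  x=6 (A, w=90) cum 230
  x=7 (F, w=120) cum 350
  x=8 (E, w=110) cum 460  ← median
  x=9 (D, w=250) cum 710
  x=9 (H, w=25) cum 735
⇒ x* = 8
y-coordinate, sorted with cumulative weight:
  y=0 (C, w=55) cum 55
  y=0 (H, w=25) cum 80
  y=1 (A, w=90) cum 170
  y=3 (B, w=5) cum 175
  y=3 (D, w=250) cum 425  ← median
  y=3 (G, w=80) cum 505
  y=6 (F, w=120) cum 625
  y=10 (E, w=110) cum 735
⇒ y* = 3

(8, 3)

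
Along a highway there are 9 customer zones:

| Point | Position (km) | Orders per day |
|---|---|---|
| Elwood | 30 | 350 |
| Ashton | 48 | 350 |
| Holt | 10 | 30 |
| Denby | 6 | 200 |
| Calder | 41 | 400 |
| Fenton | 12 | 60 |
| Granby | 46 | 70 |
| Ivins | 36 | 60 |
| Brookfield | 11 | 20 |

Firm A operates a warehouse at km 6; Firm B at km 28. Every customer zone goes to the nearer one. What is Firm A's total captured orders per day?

The indifferent point is the midpoint (6+28)/2 = 17; customer zones left of it (closer to Firm A at 6) go to Firm A, those right go to Firm B.
  Denby at 6 (w=200) → Firm A
  Holt at 10 (w=30) → Firm A
  Brookfield at 11 (w=20) → Firm A
  Fenton at 12 (w=60) → Firm A
  Elwood at 30 (w=350) → Firm B
  Ivins at 36 (w=60) → Firm B
  Calder at 41 (w=400) → Firm B
  Granby at 46 (w=70) → Firm B
  Ashton at 48 (w=350) → Firm B
Firm A captures 310; Firm B captures 1230.

310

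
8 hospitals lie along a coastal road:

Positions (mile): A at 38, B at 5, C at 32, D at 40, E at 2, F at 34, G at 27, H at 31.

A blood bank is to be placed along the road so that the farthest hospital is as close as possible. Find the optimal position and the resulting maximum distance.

The 1-center on a line is the midpoint of the two extreme points: leftmost at 2, rightmost at 40.
Optimal location = (2 + 40)/2 = 21; maximum distance = (40 − 2)/2 = 19.

location 21, max distance 19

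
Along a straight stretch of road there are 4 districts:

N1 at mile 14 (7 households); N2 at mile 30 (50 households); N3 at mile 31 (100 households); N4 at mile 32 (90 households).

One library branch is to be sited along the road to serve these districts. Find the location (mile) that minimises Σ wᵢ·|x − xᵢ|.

x = 31

For a sum of weighted absolute distances on a line, the optimum is the weighted median (not the mean). Total weight W = 247; half-weight = 123.5.
Sort by position and accumulate weight:
  mile 14 (N1, w=7) → cum 7
  mile 30 (N2, w=50) → cum 57
  mile 31 (N3, w=100) → cum 157  ≥ 123.5 → median here
  mile 32 (N4, w=90) → cum 247
Optimal location: mile 31.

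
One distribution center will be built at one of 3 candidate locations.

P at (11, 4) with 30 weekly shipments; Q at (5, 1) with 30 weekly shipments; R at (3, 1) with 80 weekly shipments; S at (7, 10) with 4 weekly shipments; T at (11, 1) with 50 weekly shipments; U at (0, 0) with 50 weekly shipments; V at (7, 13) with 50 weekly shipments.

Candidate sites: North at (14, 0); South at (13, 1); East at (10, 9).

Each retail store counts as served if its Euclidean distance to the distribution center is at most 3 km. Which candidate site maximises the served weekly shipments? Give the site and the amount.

South, covering 50

Coverage radius r = 3 km; a point is covered iff (Δx)²+(Δy)² ≤ 3² = 9.
  North (14, 0): covers {none} → 0
  South (13, 1): covers {T} → 50
  East (10, 9): covers {none} → 0
Maximum coverage at South: 50 weekly shipments.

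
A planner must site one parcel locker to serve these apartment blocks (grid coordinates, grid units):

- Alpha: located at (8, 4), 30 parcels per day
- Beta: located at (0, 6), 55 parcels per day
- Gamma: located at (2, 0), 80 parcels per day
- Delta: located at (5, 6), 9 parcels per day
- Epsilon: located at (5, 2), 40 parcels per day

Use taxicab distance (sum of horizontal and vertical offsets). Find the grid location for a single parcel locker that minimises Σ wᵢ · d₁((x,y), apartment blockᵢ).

Manhattan distance separates: Σwᵢ(|x−xᵢ|+|y−yᵢ|) = Σwᵢ|x−xᵢ| + Σwᵢ|y−yᵢ|, so x and y are optimised independently as 1-D weighted medians.
Total weight W = 214; half = 107.
x-coordinate, sorted with cumulative weight:
  x=0 (Beta, w=55) cum 55
  x=2 (Gamma, w=80) cum 135  ← median
  x=5 (Delta, w=9) cum 144
  x=5 (Epsilon, w=40) cum 184
  x=8 (Alpha, w=30) cum 214
⇒ x* = 2
y-coordinate, sorted with cumulative weight:
  y=0 (Gamma, w=80) cum 80
  y=2 (Epsilon, w=40) cum 120  ← median
  y=4 (Alpha, w=30) cum 150
  y=6 (Beta, w=55) cum 205
  y=6 (Delta, w=9) cum 214
⇒ y* = 2

(2, 2)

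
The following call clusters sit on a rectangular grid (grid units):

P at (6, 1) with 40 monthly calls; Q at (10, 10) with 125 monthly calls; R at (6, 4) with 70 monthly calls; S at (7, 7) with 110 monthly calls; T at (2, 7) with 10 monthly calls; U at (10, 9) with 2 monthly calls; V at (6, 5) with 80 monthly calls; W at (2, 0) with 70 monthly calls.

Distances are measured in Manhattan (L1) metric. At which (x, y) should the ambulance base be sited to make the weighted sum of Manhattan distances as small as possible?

(6, 5)

Manhattan distance separates: Σwᵢ(|x−xᵢ|+|y−yᵢ|) = Σwᵢ|x−xᵢ| + Σwᵢ|y−yᵢ|, so x and y are optimised independently as 1-D weighted medians.
Total weight W = 507; half = 253.5.
x-coordinate, sorted with cumulative weight:
  x=2 (T, w=10) cum 10
  x=2 (W, w=70) cum 80
  x=6 (P, w=40) cum 120
  x=6 (R, w=70) cum 190
  x=6 (V, w=80) cum 270  ← median
  x=7 (S, w=110) cum 380
  x=10 (Q, w=125) cum 505
  x=10 (U, w=2) cum 507
⇒ x* = 6
y-coordinate, sorted with cumulative weight:
  y=0 (W, w=70) cum 70
  y=1 (P, w=40) cum 110
  y=4 (R, w=70) cum 180
  y=5 (V, w=80) cum 260  ← median
  y=7 (S, w=110) cum 370
  y=7 (T, w=10) cum 380
  y=9 (U, w=2) cum 382
  y=10 (Q, w=125) cum 507
⇒ y* = 5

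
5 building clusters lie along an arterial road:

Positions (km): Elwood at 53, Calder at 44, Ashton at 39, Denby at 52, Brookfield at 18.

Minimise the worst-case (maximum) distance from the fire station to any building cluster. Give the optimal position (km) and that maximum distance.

location 35.5, max distance 17.5

The 1-center on a line is the midpoint of the two extreme points: leftmost at 18, rightmost at 53.
Optimal location = (18 + 53)/2 = 35.5; maximum distance = (53 − 18)/2 = 17.5.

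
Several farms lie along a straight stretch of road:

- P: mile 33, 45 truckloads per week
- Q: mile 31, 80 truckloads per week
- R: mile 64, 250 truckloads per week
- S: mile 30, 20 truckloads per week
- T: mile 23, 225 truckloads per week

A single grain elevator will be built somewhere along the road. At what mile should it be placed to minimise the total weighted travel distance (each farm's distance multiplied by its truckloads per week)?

x = 31

For a sum of weighted absolute distances on a line, the optimum is the weighted median (not the mean). Total weight W = 620; half-weight = 310.
Sort by position and accumulate weight:
  mile 23 (T, w=225) → cum 225
  mile 30 (S, w=20) → cum 245
  mile 31 (Q, w=80) → cum 325  ≥ 310 → median here
  mile 33 (P, w=45) → cum 370
  mile 64 (R, w=250) → cum 620
Optimal location: mile 31.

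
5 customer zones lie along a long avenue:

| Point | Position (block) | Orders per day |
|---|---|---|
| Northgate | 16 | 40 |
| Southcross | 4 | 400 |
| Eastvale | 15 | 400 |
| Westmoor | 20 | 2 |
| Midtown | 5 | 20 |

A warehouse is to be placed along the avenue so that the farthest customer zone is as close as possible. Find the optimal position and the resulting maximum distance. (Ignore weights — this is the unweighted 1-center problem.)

location 12, max distance 8

The 1-center on a line is the midpoint of the two extreme points: leftmost at 4, rightmost at 20.
Optimal location = (4 + 20)/2 = 12; maximum distance = (20 − 4)/2 = 8.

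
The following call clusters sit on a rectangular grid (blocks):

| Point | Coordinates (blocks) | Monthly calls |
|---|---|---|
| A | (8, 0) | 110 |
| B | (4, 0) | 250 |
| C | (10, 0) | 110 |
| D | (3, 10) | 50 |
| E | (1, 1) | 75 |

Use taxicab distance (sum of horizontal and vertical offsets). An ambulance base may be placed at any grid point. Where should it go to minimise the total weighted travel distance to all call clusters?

(4, 0)

Manhattan distance separates: Σwᵢ(|x−xᵢ|+|y−yᵢ|) = Σwᵢ|x−xᵢ| + Σwᵢ|y−yᵢ|, so x and y are optimised independently as 1-D weighted medians.
Total weight W = 595; half = 297.5.
x-coordinate, sorted with cumulative weight:
  x=1 (E, w=75) cum 75
  x=3 (D, w=50) cum 125
  x=4 (B, w=250) cum 375  ← median
  x=8 (A, w=110) cum 485
  x=10 (C, w=110) cum 595
⇒ x* = 4
y-coordinate, sorted with cumulative weight:
  y=0 (A, w=110) cum 110
  y=0 (B, w=250) cum 360  ← median
  y=0 (C, w=110) cum 470
  y=1 (E, w=75) cum 545
  y=10 (D, w=50) cum 595
⇒ y* = 0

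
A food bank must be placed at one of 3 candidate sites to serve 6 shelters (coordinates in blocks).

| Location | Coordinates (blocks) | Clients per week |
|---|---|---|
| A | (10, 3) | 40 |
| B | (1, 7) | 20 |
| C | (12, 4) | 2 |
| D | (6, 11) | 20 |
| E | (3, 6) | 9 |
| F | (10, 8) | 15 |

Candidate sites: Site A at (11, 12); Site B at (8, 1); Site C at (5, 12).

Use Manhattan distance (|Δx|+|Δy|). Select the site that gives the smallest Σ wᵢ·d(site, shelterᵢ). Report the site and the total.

Total weighted distance at each candidate:
  Site A (11, 12): total = 1039
  Site B (8, 1): total = 899
  Site C (5, 12): total = 1017
Minimum is at Site B with total 899 blocks.

Site B, total 899 blocks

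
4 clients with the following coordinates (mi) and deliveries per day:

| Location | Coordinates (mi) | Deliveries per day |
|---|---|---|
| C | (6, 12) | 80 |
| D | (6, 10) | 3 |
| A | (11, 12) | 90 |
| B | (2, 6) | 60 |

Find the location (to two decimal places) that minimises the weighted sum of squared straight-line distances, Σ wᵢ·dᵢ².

(6.90, 10.43)

The minimiser of Σwᵢ‖p−pᵢ‖² is the weighted centroid p* = (Σwᵢpᵢ)/(Σwᵢ).
Σwᵢ = 233.
Σwᵢxᵢ = 80·6 + 3·6 + 90·11 + 60·2 = 1608.
Σwᵢyᵢ = 80·12 + 3·10 + 90·12 + 60·6 = 2430.
x* = 1608/233 = 6.90, y* = 2430/233 = 10.43.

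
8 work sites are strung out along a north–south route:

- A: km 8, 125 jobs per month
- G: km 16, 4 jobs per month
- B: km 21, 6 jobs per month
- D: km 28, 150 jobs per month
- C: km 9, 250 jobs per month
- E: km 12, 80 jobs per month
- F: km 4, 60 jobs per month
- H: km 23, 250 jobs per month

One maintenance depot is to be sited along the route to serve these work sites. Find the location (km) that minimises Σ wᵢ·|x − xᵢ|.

For a sum of weighted absolute distances on a line, the optimum is the weighted median (not the mean). Total weight W = 925; half-weight = 462.5.
Sort by position and accumulate weight:
  km 4 (F, w=60) → cum 60
  km 8 (A, w=125) → cum 185
  km 9 (C, w=250) → cum 435
  km 12 (E, w=80) → cum 515  ≥ 462.5 → median here
  km 16 (G, w=4) → cum 519
  km 21 (B, w=6) → cum 525
  km 23 (H, w=250) → cum 775
  km 28 (D, w=150) → cum 925
Optimal location: km 12.

x = 12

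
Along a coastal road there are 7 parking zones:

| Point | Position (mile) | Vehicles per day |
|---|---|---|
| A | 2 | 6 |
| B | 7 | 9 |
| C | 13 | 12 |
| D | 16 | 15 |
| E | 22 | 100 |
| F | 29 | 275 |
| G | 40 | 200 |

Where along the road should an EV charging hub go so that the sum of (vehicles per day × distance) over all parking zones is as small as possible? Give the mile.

x = 29

For a sum of weighted absolute distances on a line, the optimum is the weighted median (not the mean). Total weight W = 617; half-weight = 308.5.
Sort by position and accumulate weight:
  mile 2 (A, w=6) → cum 6
  mile 7 (B, w=9) → cum 15
  mile 13 (C, w=12) → cum 27
  mile 16 (D, w=15) → cum 42
  mile 22 (E, w=100) → cum 142
  mile 29 (F, w=275) → cum 417  ≥ 308.5 → median here
  mile 40 (G, w=200) → cum 617
Optimal location: mile 29.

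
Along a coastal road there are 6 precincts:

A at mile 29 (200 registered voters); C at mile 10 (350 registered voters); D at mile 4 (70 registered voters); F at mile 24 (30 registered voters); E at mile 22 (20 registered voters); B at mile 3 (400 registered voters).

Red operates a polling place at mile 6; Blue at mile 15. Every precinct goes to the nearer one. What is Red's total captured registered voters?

The indifferent point is the midpoint (6+15)/2 = 10.5; precincts left of it (closer to Red at 6) go to Red, those right go to Blue.
  B at 3 (w=400) → Red
  D at 4 (w=70) → Red
  C at 10 (w=350) → Red
  E at 22 (w=20) → Blue
  F at 24 (w=30) → Blue
  A at 29 (w=200) → Blue
Red captures 820; Blue captures 250.

820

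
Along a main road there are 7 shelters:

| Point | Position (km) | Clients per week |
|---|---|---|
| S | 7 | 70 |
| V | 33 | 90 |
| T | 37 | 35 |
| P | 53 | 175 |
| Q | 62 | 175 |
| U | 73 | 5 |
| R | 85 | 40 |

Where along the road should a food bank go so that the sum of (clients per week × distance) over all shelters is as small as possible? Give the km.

x = 53

For a sum of weighted absolute distances on a line, the optimum is the weighted median (not the mean). Total weight W = 590; half-weight = 295.
Sort by position and accumulate weight:
  km 7 (S, w=70) → cum 70
  km 33 (V, w=90) → cum 160
  km 37 (T, w=35) → cum 195
  km 53 (P, w=175) → cum 370  ≥ 295 → median here
  km 62 (Q, w=175) → cum 545
  km 73 (U, w=5) → cum 550
  km 85 (R, w=40) → cum 590
Optimal location: km 53.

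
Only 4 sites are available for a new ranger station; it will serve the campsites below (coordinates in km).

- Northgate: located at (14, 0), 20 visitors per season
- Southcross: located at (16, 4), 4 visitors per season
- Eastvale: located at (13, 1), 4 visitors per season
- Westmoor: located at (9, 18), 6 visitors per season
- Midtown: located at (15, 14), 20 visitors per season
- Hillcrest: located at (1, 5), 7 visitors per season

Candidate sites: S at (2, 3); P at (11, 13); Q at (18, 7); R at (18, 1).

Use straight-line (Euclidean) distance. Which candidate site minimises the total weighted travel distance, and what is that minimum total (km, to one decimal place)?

P, total 561.1 km

Total weighted distance at each candidate:
  S (2, 3): total = 803.8
  P (11, 13): total = 561.1
  Q (18, 7): total = 564.3
  R (18, 1): total = 621.4
Minimum is at P with total 561.1 km.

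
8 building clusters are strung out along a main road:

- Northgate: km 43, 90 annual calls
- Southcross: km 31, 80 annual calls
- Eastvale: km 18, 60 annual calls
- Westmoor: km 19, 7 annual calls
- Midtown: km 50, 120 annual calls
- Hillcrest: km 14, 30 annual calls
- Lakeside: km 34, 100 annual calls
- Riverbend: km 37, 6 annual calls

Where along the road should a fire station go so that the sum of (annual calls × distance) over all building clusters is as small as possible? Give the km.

x = 34

For a sum of weighted absolute distances on a line, the optimum is the weighted median (not the mean). Total weight W = 493; half-weight = 246.5.
Sort by position and accumulate weight:
  km 14 (Hillcrest, w=30) → cum 30
  km 18 (Eastvale, w=60) → cum 90
  km 19 (Westmoor, w=7) → cum 97
  km 31 (Southcross, w=80) → cum 177
  km 34 (Lakeside, w=100) → cum 277  ≥ 246.5 → median here
  km 37 (Riverbend, w=6) → cum 283
  km 43 (Northgate, w=90) → cum 373
  km 50 (Midtown, w=120) → cum 493
Optimal location: km 34.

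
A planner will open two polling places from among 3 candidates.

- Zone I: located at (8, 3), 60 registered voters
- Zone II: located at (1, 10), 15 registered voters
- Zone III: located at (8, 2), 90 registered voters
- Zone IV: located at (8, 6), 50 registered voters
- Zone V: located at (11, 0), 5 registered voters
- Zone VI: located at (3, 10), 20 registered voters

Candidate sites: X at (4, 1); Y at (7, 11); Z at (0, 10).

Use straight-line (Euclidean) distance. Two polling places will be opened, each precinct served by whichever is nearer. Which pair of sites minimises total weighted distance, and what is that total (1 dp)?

Evaluate every pair (each demand assigned to the nearer of the two):
  {X, Z}: total = 1069.9
  {X, Y}: total = 1103.4
  {Y, Z}: total = 1687.2
Best pair: {X, Z} with total 1069.9.

{X, Z}, total 1069.9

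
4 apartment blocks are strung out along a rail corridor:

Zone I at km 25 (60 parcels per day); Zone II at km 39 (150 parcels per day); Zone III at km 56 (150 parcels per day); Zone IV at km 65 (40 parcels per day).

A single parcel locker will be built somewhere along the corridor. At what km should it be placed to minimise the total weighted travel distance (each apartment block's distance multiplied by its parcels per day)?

x = 39

For a sum of weighted absolute distances on a line, the optimum is the weighted median (not the mean). Total weight W = 400; half-weight = 200.
Sort by position and accumulate weight:
  km 25 (Zone I, w=60) → cum 60
  km 39 (Zone II, w=150) → cum 210  ≥ 200 → median here
  km 56 (Zone III, w=150) → cum 360
  km 65 (Zone IV, w=40) → cum 400
Optimal location: km 39.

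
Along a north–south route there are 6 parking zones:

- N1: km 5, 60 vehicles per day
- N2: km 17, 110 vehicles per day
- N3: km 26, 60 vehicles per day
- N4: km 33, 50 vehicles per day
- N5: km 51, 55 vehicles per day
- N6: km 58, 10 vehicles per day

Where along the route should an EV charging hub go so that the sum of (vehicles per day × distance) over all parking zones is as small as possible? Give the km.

For a sum of weighted absolute distances on a line, the optimum is the weighted median (not the mean). Total weight W = 345; half-weight = 172.5.
Sort by position and accumulate weight:
  km 5 (N1, w=60) → cum 60
  km 17 (N2, w=110) → cum 170
  km 26 (N3, w=60) → cum 230  ≥ 172.5 → median here
  km 33 (N4, w=50) → cum 280
  km 51 (N5, w=55) → cum 335
  km 58 (N6, w=10) → cum 345
Optimal location: km 26.

x = 26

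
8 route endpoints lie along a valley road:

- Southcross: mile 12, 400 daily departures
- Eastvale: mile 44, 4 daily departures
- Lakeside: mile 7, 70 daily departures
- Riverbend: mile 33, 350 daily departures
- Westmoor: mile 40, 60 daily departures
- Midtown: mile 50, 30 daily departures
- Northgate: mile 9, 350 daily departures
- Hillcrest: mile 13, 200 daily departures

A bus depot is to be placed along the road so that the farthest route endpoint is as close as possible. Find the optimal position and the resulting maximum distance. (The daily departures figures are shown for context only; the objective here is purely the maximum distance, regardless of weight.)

location 28.5, max distance 21.5

The 1-center on a line is the midpoint of the two extreme points: leftmost at 7, rightmost at 50.
Optimal location = (7 + 50)/2 = 28.5; maximum distance = (50 − 7)/2 = 21.5.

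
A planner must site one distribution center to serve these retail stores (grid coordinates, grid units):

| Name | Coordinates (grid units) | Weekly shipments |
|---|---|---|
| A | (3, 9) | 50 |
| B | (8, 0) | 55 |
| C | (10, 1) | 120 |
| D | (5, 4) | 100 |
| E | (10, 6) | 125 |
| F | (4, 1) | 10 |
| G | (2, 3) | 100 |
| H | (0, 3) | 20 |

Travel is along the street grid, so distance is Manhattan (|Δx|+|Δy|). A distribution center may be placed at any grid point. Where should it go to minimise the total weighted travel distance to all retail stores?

Manhattan distance separates: Σwᵢ(|x−xᵢ|+|y−yᵢ|) = Σwᵢ|x−xᵢ| + Σwᵢ|y−yᵢ|, so x and y are optimised independently as 1-D weighted medians.
Total weight W = 580; half = 290.
x-coordinate, sorted with cumulative weight:
  x=0 (H, w=20) cum 20
  x=2 (G, w=100) cum 120
  x=3 (A, w=50) cum 170
  x=4 (F, w=10) cum 180
  x=5 (D, w=100) cum 280
  x=8 (B, w=55) cum 335  ← median
  x=10 (C, w=120) cum 455
  x=10 (E, w=125) cum 580
⇒ x* = 8
y-coordinate, sorted with cumulative weight:
  y=0 (B, w=55) cum 55
  y=1 (C, w=120) cum 175
  y=1 (F, w=10) cum 185
  y=3 (G, w=100) cum 285
  y=3 (H, w=20) cum 305  ← median
  y=4 (D, w=100) cum 405
  y=6 (E, w=125) cum 530
  y=9 (A, w=50) cum 580
⇒ y* = 3

(8, 3)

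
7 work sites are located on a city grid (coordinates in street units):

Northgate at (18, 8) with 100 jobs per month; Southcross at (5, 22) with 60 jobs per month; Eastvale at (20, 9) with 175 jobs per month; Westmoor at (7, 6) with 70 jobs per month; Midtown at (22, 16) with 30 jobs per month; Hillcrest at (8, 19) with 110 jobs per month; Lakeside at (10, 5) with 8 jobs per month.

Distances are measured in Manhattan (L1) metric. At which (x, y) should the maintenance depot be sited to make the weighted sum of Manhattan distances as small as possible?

(18, 9)

Manhattan distance separates: Σwᵢ(|x−xᵢ|+|y−yᵢ|) = Σwᵢ|x−xᵢ| + Σwᵢ|y−yᵢ|, so x and y are optimised independently as 1-D weighted medians.
Total weight W = 553; half = 276.5.
x-coordinate, sorted with cumulative weight:
  x=5 (Southcross, w=60) cum 60
  x=7 (Westmoor, w=70) cum 130
  x=8 (Hillcrest, w=110) cum 240
  x=10 (Lakeside, w=8) cum 248
  x=18 (Northgate, w=100) cum 348  ← median
  x=20 (Eastvale, w=175) cum 523
  x=22 (Midtown, w=30) cum 553
⇒ x* = 18
y-coordinate, sorted with cumulative weight:
  y=5 (Lakeside, w=8) cum 8
  y=6 (Westmoor, w=70) cum 78
  y=8 (Northgate, w=100) cum 178
  y=9 (Eastvale, w=175) cum 353  ← median
  y=16 (Midtown, w=30) cum 383
  y=19 (Hillcrest, w=110) cum 493
  y=22 (Southcross, w=60) cum 553
⇒ y* = 9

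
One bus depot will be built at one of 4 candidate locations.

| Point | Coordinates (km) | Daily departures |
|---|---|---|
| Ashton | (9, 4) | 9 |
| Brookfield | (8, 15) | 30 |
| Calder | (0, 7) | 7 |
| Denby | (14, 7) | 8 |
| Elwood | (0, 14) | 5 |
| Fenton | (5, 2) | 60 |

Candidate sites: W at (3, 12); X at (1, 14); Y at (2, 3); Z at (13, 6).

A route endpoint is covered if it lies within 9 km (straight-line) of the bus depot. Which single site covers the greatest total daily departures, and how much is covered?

Coverage radius r = 9 km; a point is covered iff (Δx)²+(Δy)² ≤ 9² = 81.
  W (3, 12): covers {Brookfield, Calder, Elwood} → 42
  X (1, 14): covers {Brookfield, Calder, Elwood} → 42
  Y (2, 3): covers {Ashton, Calder, Fenton} → 76
  Z (13, 6): covers {Ashton, Denby, Fenton} → 77
Maximum coverage at Z: 77 daily departures.

Z, covering 77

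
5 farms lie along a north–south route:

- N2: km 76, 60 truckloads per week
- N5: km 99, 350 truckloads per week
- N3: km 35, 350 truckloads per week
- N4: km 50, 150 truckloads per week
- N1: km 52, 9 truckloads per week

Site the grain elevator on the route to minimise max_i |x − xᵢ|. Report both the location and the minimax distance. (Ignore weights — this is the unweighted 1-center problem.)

The 1-center on a line is the midpoint of the two extreme points: leftmost at 35, rightmost at 99.
Optimal location = (35 + 99)/2 = 67; maximum distance = (99 − 35)/2 = 32.

location 67, max distance 32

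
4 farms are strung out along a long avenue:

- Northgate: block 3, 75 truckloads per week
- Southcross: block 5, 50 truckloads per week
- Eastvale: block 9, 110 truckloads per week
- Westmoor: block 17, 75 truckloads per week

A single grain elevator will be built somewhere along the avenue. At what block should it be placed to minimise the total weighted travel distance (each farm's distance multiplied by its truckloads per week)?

x = 9

For a sum of weighted absolute distances on a line, the optimum is the weighted median (not the mean). Total weight W = 310; half-weight = 155.
Sort by position and accumulate weight:
  block 3 (Northgate, w=75) → cum 75
  block 5 (Southcross, w=50) → cum 125
  block 9 (Eastvale, w=110) → cum 235  ≥ 155 → median here
  block 17 (Westmoor, w=75) → cum 310
Optimal location: block 9.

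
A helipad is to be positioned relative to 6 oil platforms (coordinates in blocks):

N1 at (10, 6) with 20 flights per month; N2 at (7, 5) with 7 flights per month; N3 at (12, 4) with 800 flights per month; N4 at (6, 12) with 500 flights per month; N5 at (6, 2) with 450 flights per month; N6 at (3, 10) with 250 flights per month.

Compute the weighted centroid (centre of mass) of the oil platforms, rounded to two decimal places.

The minimiser of Σwᵢ‖p−pᵢ‖² is the weighted centroid p* = (Σwᵢpᵢ)/(Σwᵢ).
Σwᵢ = 2027.
Σwᵢxᵢ = 20·10 + 7·7 + 800·12 + 500·6 + 450·6 + 250·3 = 16299.
Σwᵢyᵢ = 20·6 + 7·5 + 800·4 + 500·12 + 450·2 + 250·10 = 12755.
x* = 16299/2027 = 8.04, y* = 12755/2027 = 6.29.

(8.04, 6.29)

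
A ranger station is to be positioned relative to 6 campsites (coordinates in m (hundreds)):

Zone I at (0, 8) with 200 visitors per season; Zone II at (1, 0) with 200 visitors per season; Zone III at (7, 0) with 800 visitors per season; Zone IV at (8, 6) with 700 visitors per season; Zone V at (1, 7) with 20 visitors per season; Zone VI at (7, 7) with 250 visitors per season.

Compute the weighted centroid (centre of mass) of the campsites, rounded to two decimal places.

The minimiser of Σwᵢ‖p−pᵢ‖² is the weighted centroid p* = (Σwᵢpᵢ)/(Σwᵢ).
Σwᵢ = 2170.
Σwᵢxᵢ = 200·0 + 200·1 + 800·7 + 700·8 + 20·1 + 250·7 = 13170.
Σwᵢyᵢ = 200·8 + 200·0 + 800·0 + 700·6 + 20·7 + 250·7 = 7690.
x* = 13170/2170 = 6.07, y* = 7690/2170 = 3.54.

(6.07, 3.54)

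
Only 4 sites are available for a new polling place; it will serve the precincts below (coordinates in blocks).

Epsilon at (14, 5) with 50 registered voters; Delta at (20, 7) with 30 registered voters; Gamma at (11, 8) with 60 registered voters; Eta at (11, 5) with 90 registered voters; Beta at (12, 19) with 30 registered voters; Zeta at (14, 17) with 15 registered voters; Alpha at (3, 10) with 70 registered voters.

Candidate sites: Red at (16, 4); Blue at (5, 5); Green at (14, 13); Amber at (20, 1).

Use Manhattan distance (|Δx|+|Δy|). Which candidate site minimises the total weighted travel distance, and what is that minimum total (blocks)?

Blue, total 3475 blocks

Total weighted distance at each candidate:
  Red (16, 4): total = 3565
  Blue (5, 5): total = 3475
  Green (14, 13): total = 3510
  Amber (20, 1): total = 5740
Minimum is at Blue with total 3475 blocks.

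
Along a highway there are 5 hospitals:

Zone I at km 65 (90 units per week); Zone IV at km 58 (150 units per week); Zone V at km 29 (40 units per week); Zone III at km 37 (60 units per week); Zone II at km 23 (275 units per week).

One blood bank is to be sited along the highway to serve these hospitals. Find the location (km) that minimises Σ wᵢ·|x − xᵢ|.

x = 29

For a sum of weighted absolute distances on a line, the optimum is the weighted median (not the mean). Total weight W = 615; half-weight = 307.5.
Sort by position and accumulate weight:
  km 23 (Zone II, w=275) → cum 275
  km 29 (Zone V, w=40) → cum 315  ≥ 307.5 → median here
  km 37 (Zone III, w=60) → cum 375
  km 58 (Zone IV, w=150) → cum 525
  km 65 (Zone I, w=90) → cum 615
Optimal location: km 29.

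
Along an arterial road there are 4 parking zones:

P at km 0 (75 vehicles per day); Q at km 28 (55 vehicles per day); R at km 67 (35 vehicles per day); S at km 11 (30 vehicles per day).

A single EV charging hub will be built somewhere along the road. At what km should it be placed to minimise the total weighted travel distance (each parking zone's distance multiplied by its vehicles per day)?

x = 11

For a sum of weighted absolute distances on a line, the optimum is the weighted median (not the mean). Total weight W = 195; half-weight = 97.5.
Sort by position and accumulate weight:
  km 0 (P, w=75) → cum 75
  km 11 (S, w=30) → cum 105  ≥ 97.5 → median here
  km 28 (Q, w=55) → cum 160
  km 67 (R, w=35) → cum 195
Optimal location: km 11.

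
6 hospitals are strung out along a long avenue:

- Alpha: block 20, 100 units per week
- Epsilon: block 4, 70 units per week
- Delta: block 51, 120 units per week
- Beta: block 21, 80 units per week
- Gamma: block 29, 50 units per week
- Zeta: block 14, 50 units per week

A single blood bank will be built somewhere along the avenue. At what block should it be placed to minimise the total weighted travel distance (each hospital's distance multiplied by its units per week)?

x = 21

For a sum of weighted absolute distances on a line, the optimum is the weighted median (not the mean). Total weight W = 470; half-weight = 235.
Sort by position and accumulate weight:
  block 4 (Epsilon, w=70) → cum 70
  block 14 (Zeta, w=50) → cum 120
  block 20 (Alpha, w=100) → cum 220
  block 21 (Beta, w=80) → cum 300  ≥ 235 → median here
  block 29 (Gamma, w=50) → cum 350
  block 51 (Delta, w=120) → cum 470
Optimal location: block 21.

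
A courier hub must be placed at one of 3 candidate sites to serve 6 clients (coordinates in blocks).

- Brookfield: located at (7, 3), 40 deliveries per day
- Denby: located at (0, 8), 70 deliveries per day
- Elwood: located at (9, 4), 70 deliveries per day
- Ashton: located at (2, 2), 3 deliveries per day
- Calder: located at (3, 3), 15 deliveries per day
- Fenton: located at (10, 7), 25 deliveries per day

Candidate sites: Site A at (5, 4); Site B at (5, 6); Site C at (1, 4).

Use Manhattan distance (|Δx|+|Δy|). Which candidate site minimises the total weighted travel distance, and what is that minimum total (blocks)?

Site A, total 1290 blocks

Total weighted distance at each candidate:
  Site A (5, 4): total = 1290
  Site B (5, 6): total = 1356
  Site C (1, 4): total = 1544
Minimum is at Site A with total 1290 blocks.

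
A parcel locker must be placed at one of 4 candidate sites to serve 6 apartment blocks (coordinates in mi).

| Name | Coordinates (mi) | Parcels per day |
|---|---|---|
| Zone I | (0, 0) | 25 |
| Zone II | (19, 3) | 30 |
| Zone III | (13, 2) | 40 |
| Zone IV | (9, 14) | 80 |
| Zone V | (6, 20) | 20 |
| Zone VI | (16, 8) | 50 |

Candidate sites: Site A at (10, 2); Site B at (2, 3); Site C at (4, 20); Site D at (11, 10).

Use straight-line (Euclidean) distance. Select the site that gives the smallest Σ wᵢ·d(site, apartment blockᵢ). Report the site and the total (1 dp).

Site D, total 1871.0 mi

Total weighted distance at each candidate:
  Site A (10, 2): total = 2403.0
  Site B (2, 3): total = 3177.6
  Site C (4, 20): total = 3508.4
  Site D (11, 10): total = 1871.0
Minimum is at Site D with total 1871.0 mi.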